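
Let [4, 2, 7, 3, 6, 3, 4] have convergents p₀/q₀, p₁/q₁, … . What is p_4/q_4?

1327/297

Using pₖ = aₖpₖ₋₁ + pₖ₋₂, qₖ = aₖqₖ₋₁ + qₖ₋₂ (with p₋₁=1, p₋₂=0, q₋₁=0, q₋₂=1):
  k=0: a=4, p=4, q=1
  k=1: a=2, p=9, q=2
  k=2: a=7, p=67, q=15
  k=3: a=3, p=210, q=47
  k=4: a=6, p=1327, q=297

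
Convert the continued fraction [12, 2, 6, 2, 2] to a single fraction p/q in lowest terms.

860/69

Fold from the inside: start with 2/1.
  2 + 1/2 = 5/2
  6 + 2/5 = 32/5
  2 + 5/32 = 69/32
  12 + 32/69 = 860/69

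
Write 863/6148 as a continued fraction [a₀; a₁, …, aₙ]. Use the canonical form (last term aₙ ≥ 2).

863 = 0×6148 + 863
6148 = 7×863 + 107
863 = 8×107 + 7
107 = 15×7 + 2
7 = 3×2 + 1
2 = 2×1 + 0  (stop)
So 863/6148 = [0; 7, 8, 15, 3, 2].

[0; 7, 8, 15, 3, 2]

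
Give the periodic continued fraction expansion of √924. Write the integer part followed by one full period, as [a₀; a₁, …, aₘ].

[30; 2, 1, 1, 14, 1, 1, 2, 60]

a₀ = ⌊√924⌋ = 30.
With m₀=0, d₀=1 and mₖ₊₁ = dₖaₖ − mₖ, dₖ₊₁ = (n − mₖ₊₁²)/dₖ, aₖ₊₁ = ⌊(a₀+mₖ₊₁)/dₖ₊₁⌋:
  k=1: m=30, d=24, a=2
  k=2: m=18, d=25, a=1
  k=3: m=7, d=35, a=1
  k=4: m=28, d=4, a=14
  k=5: m=28, d=35, a=1
  k=6: m=7, d=25, a=1
  k=7: m=18, d=24, a=2
  k=8: m=30, d=1, a=60
d=1 and a=2a₀=60 at k=8, so the next step gives (m, d) = (30, 24) again — its k=1 value — and the period has length 8.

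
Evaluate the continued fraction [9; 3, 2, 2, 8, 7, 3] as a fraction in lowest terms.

Fold from the inside: start with 3/1.
  7 + 1/3 = 22/3
  8 + 3/22 = 179/22
  2 + 22/179 = 380/179
  2 + 179/380 = 939/380
  3 + 380/939 = 3197/939
  9 + 939/3197 = 29712/3197

29712/3197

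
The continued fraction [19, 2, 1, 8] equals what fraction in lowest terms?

503/26

Using pₖ = aₖpₖ₋₁ + pₖ₋₂ and qₖ = aₖqₖ₋₁ + qₖ₋₂:
  k=0: a=19, p=19, q=1
  k=1: a=2, p=39, q=2
  k=2: a=1, p=58, q=3
  k=3: a=8, p=503, q=26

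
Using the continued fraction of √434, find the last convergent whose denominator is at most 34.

125/6

√434 = [20; 1, 4, 1, 40, …] (period length 4).
Convergents:
  p_0/q_0 = 20/1
  p_1/q_1 = 21/1
  p_2/q_2 = 104/5
  p_3/q_3 = 125/6
  p_4/q_4 = 5104/245
q_3 = 6 ≤ 34 < 245 = q_4, so the answer is 125/6.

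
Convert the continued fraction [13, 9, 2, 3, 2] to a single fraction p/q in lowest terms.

1979/151

Fold from the inside: start with 2/1.
  3 + 1/2 = 7/2
  2 + 2/7 = 16/7
  9 + 7/16 = 151/16
  13 + 16/151 = 1979/151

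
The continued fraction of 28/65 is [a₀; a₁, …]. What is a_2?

3

28 = 0·65 + 28   →  a_0 = 0
65 = 2·28 + 9   →  a_1 = 2
28 = 3·9 + 1   →  a_2 = 3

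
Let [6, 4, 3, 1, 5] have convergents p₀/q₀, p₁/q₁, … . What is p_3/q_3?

106/17

Using pₖ = aₖpₖ₋₁ + pₖ₋₂, qₖ = aₖqₖ₋₁ + qₖ₋₂ (with p₋₁=1, p₋₂=0, q₋₁=0, q₋₂=1):
  k=0: a=6, p=6, q=1
  k=1: a=4, p=25, q=4
  k=2: a=3, p=81, q=13
  k=3: a=1, p=106, q=17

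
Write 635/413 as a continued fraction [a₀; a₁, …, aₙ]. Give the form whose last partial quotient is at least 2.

635 = 1×413 + 222
413 = 1×222 + 191
222 = 1×191 + 31
191 = 6×31 + 5
31 = 6×5 + 1
5 = 5×1 + 0  (stop)
So 635/413 = [1; 1, 1, 6, 6, 5].

[1; 1, 1, 6, 6, 5]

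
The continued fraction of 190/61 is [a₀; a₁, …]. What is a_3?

2

190 = 3·61 + 7   →  a_0 = 3
61 = 8·7 + 5   →  a_1 = 8
7 = 1·5 + 2   →  a_2 = 1
5 = 2·2 + 1   →  a_3 = 2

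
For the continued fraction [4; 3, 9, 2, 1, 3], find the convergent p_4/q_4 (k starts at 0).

Using pₖ = aₖpₖ₋₁ + pₖ₋₂, qₖ = aₖqₖ₋₁ + qₖ₋₂ (with p₋₁=1, p₋₂=0, q₋₁=0, q₋₂=1):
  k=0: a=4, p=4, q=1
  k=1: a=3, p=13, q=3
  k=2: a=9, p=121, q=28
  k=3: a=2, p=255, q=59
  k=4: a=1, p=376, q=87

376/87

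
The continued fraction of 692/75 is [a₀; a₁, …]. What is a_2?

2

692 = 9·75 + 17   →  a_0 = 9
75 = 4·17 + 7   →  a_1 = 4
17 = 2·7 + 3   →  a_2 = 2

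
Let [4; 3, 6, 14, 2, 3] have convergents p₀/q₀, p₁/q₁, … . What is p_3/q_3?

Using pₖ = aₖpₖ₋₁ + pₖ₋₂, qₖ = aₖqₖ₋₁ + qₖ₋₂ (with p₋₁=1, p₋₂=0, q₋₁=0, q₋₂=1):
  k=0: a=4, p=4, q=1
  k=1: a=3, p=13, q=3
  k=2: a=6, p=82, q=19
  k=3: a=14, p=1161, q=269

1161/269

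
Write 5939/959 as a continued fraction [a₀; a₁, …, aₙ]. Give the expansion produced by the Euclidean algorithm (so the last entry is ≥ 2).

5939 = 6·959 + 185
959 = 5·185 + 34
185 = 5·34 + 15
34 = 2·15 + 4
15 = 3·4 + 3
4 = 1·3 + 1
3 = 3·1 + 0  (stop)
So 5939/959 = [6; 5, 5, 2, 3, 1, 3].

[6; 5, 5, 2, 3, 1, 3]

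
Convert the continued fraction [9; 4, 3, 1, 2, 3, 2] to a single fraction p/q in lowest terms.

Using pₖ = aₖpₖ₋₁ + pₖ₋₂ and qₖ = aₖqₖ₋₁ + qₖ₋₂:
  k=0: a=9, p=9, q=1
  k=1: a=4, p=37, q=4
  k=2: a=3, p=120, q=13
  k=3: a=1, p=157, q=17
  k=4: a=2, p=434, q=47
  k=5: a=3, p=1459, q=158
  k=6: a=2, p=3352, q=363

3352/363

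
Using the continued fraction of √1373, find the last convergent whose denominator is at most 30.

√1373 = [37; 18, 1, 1, 18, 74, …] (period length 5).
Convergents:
  p_0/q_0 = 37/1
  p_1/q_1 = 667/18
  p_2/q_2 = 704/19
  p_3/q_3 = 1371/37
q_2 = 19 ≤ 30 < 37 = q_3, so the answer is 704/19.

704/19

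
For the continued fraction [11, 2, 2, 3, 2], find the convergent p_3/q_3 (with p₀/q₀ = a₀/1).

194/17

Using pₖ = aₖpₖ₋₁ + pₖ₋₂, qₖ = aₖqₖ₋₁ + qₖ₋₂ (with p₋₁=1, p₋₂=0, q₋₁=0, q₋₂=1):
  k=0: a=11, p=11, q=1
  k=1: a=2, p=23, q=2
  k=2: a=2, p=57, q=5
  k=3: a=3, p=194, q=17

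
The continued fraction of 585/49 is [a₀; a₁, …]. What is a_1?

1

585 = 11·49 + 46   →  a_0 = 11
49 = 1·46 + 3   →  a_1 = 1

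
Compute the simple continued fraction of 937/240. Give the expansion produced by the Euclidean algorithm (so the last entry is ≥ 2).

[3; 1, 9, 2, 3, 3]

937 = 3·240 + 217
240 = 1·217 + 23
217 = 9·23 + 10
23 = 2·10 + 3
10 = 3·3 + 1
3 = 3·1 + 0  (stop)
So 937/240 = [3; 1, 9, 2, 3, 3].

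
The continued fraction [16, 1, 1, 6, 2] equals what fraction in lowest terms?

Fold from the inside: start with 2/1.
  6 + 1/2 = 13/2
  1 + 2/13 = 15/13
  1 + 13/15 = 28/15
  16 + 15/28 = 463/28

463/28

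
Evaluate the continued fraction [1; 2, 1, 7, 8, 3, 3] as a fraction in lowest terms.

2613/1939

Using pₖ = aₖpₖ₋₁ + pₖ₋₂ and qₖ = aₖqₖ₋₁ + qₖ₋₂:
  k=0: a=1, p=1, q=1
  k=1: a=2, p=3, q=2
  k=2: a=1, p=4, q=3
  k=3: a=7, p=31, q=23
  k=4: a=8, p=252, q=187
  k=5: a=3, p=787, q=584
  k=6: a=3, p=2613, q=1939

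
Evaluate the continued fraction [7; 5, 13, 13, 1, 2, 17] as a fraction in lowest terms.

339597/47186

Using pₖ = aₖpₖ₋₁ + pₖ₋₂ and qₖ = aₖqₖ₋₁ + qₖ₋₂:
  k=0: a=7, p=7, q=1
  k=1: a=5, p=36, q=5
  k=2: a=13, p=475, q=66
  k=3: a=13, p=6211, q=863
  k=4: a=1, p=6686, q=929
  k=5: a=2, p=19583, q=2721
  k=6: a=17, p=339597, q=47186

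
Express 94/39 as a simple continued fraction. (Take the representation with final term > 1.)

94 = 2·39 + 16
39 = 2·16 + 7
16 = 2·7 + 2
7 = 3·2 + 1
2 = 2·1 + 0  (stop)
So 94/39 = [2; 2, 2, 3, 2].

[2; 2, 2, 3, 2]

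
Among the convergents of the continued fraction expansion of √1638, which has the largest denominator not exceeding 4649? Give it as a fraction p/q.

√1638 = [40; 2, 8, 2, 80, …] (period length 4).
Convergents:
  p_0/q_0 = 40/1
  p_1/q_1 = 81/2
  p_2/q_2 = 688/17
  p_3/q_3 = 1457/36
  p_4/q_4 = 117248/2897
  p_5/q_5 = 235953/5830
q_4 = 2897 ≤ 4649 < 5830 = q_5, so the answer is 117248/2897.

117248/2897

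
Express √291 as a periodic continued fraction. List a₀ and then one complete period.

a₀ = ⌊√291⌋ = 17.
With m₀=0, d₀=1 and mₖ₊₁ = dₖaₖ − mₖ, dₖ₊₁ = (n − mₖ₊₁²)/dₖ, aₖ₊₁ = ⌊(a₀+mₖ₊₁)/dₖ₊₁⌋:
  k=1: m=17, d=2, a=17
  k=2: m=17, d=1, a=34
d=1 and a=2a₀=34 at k=2, so the next step gives (m, d) = (17, 2) again — its k=1 value — and the period has length 2.

[17; 17, 34]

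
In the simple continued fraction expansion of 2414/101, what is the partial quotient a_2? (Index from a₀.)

9

2414 = 23·101 + 91   →  a_0 = 23
101 = 1·91 + 10   →  a_1 = 1
91 = 9·10 + 1   →  a_2 = 9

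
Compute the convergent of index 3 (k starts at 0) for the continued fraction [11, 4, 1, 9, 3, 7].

Using pₖ = aₖpₖ₋₁ + pₖ₋₂, qₖ = aₖqₖ₋₁ + qₖ₋₂ (with p₋₁=1, p₋₂=0, q₋₁=0, q₋₂=1):
  k=0: a=11, p=11, q=1
  k=1: a=4, p=45, q=4
  k=2: a=1, p=56, q=5
  k=3: a=9, p=549, q=49

549/49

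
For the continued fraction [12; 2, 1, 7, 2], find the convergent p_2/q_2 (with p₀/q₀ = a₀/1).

37/3

Using pₖ = aₖpₖ₋₁ + pₖ₋₂, qₖ = aₖqₖ₋₁ + qₖ₋₂ (with p₋₁=1, p₋₂=0, q₋₁=0, q₋₂=1):
  k=0: a=12, p=12, q=1
  k=1: a=2, p=25, q=2
  k=2: a=1, p=37, q=3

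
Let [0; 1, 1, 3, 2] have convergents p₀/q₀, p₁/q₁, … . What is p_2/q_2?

Using pₖ = aₖpₖ₋₁ + pₖ₋₂, qₖ = aₖqₖ₋₁ + qₖ₋₂ (with p₋₁=1, p₋₂=0, q₋₁=0, q₋₂=1):
  k=0: a=0, p=0, q=1
  k=1: a=1, p=1, q=1
  k=2: a=1, p=1, q=2

1/2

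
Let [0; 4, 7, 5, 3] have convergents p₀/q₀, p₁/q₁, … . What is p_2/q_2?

Using pₖ = aₖpₖ₋₁ + pₖ₋₂, qₖ = aₖqₖ₋₁ + qₖ₋₂ (with p₋₁=1, p₋₂=0, q₋₁=0, q₋₂=1):
  k=0: a=0, p=0, q=1
  k=1: a=4, p=1, q=4
  k=2: a=7, p=7, q=29

7/29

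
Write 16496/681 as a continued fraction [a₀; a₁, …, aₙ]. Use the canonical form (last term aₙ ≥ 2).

[24; 4, 2, 12, 6]

16496 = 24×681 + 152
681 = 4×152 + 73
152 = 2×73 + 6
73 = 12×6 + 1
6 = 6×1 + 0  (stop)
So 16496/681 = [24; 4, 2, 12, 6].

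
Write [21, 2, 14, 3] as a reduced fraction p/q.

1912/89

Using pₖ = aₖpₖ₋₁ + pₖ₋₂ and qₖ = aₖqₖ₋₁ + qₖ₋₂:
  k=0: a=21, p=21, q=1
  k=1: a=2, p=43, q=2
  k=2: a=14, p=623, q=29
  k=3: a=3, p=1912, q=89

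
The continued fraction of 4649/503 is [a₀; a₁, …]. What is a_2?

4649 = 9·503 + 122   →  a_0 = 9
503 = 4·122 + 15   →  a_1 = 4
122 = 8·15 + 2   →  a_2 = 8

8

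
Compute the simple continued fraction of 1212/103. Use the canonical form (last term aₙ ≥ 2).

1212 = 11·103 + 79
103 = 1·79 + 24
79 = 3·24 + 7
24 = 3·7 + 3
7 = 2·3 + 1
3 = 3·1 + 0  (stop)
So 1212/103 = [11; 1, 3, 3, 2, 3].

[11; 1, 3, 3, 2, 3]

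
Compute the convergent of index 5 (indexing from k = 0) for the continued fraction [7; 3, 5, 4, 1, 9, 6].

Using pₖ = aₖpₖ₋₁ + pₖ₋₂, qₖ = aₖqₖ₋₁ + qₖ₋₂ (with p₋₁=1, p₋₂=0, q₋₁=0, q₋₂=1):
  k=0: a=7, p=7, q=1
  k=1: a=3, p=22, q=3
  k=2: a=5, p=117, q=16
  k=3: a=4, p=490, q=67
  k=4: a=1, p=607, q=83
  k=5: a=9, p=5953, q=814

5953/814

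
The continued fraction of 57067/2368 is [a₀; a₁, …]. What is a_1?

10

57067 = 24·2368 + 235   →  a_0 = 24
2368 = 10·235 + 18   →  a_1 = 10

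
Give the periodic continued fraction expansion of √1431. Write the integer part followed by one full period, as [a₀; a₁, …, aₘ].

a₀ = ⌊√1431⌋ = 37.
With m₀=0, d₀=1 and mₖ₊₁ = dₖaₖ − mₖ, dₖ₊₁ = (n − mₖ₊₁²)/dₖ, aₖ₊₁ = ⌊(a₀+mₖ₊₁)/dₖ₊₁⌋:
  k=1: m=37, d=62, a=1
  k=2: m=25, d=13, a=4
  k=3: m=27, d=54, a=1
  k=4: m=27, d=13, a=4
  k=5: m=25, d=62, a=1
  k=6: m=37, d=1, a=74
d=1 and a=2a₀=74 at k=6, so the next step gives (m, d) = (37, 62) again — its k=1 value — and the period has length 6.

[37; 1, 4, 1, 4, 1, 74]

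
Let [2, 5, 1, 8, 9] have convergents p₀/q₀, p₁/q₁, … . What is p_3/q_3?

115/53

Using pₖ = aₖpₖ₋₁ + pₖ₋₂, qₖ = aₖqₖ₋₁ + qₖ₋₂ (with p₋₁=1, p₋₂=0, q₋₁=0, q₋₂=1):
  k=0: a=2, p=2, q=1
  k=1: a=5, p=11, q=5
  k=2: a=1, p=13, q=6
  k=3: a=8, p=115, q=53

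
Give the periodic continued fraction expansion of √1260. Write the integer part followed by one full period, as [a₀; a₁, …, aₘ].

a₀ = ⌊√1260⌋ = 35.
With m₀=0, d₀=1 and mₖ₊₁ = dₖaₖ − mₖ, dₖ₊₁ = (n − mₖ₊₁²)/dₖ, aₖ₊₁ = ⌊(a₀+mₖ₊₁)/dₖ₊₁⌋:
  k=1: m=35, d=35, a=2
  k=2: m=35, d=1, a=70
d=1 and a=2a₀=70 at k=2, so the next step gives (m, d) = (35, 35) again — its k=1 value — and the period has length 2.

[35; 2, 70]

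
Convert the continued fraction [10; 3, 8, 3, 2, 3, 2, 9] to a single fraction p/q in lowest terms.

138583/13428

Fold from the inside: start with 9/1.
  2 + 1/9 = 19/9
  3 + 9/19 = 66/19
  2 + 19/66 = 151/66
  3 + 66/151 = 519/151
  8 + 151/519 = 4303/519
  3 + 519/4303 = 13428/4303
  10 + 4303/13428 = 138583/13428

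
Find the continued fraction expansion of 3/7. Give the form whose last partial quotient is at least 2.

[0; 2, 3]

3 = 0*7 + 3
7 = 2*3 + 1
3 = 3*1 + 0  (stop)
So 3/7 = [0; 2, 3].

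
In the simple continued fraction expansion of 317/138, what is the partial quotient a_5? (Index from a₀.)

1

317 = 2·138 + 41   →  a_0 = 2
138 = 3·41 + 15   →  a_1 = 3
41 = 2·15 + 11   →  a_2 = 2
15 = 1·11 + 4   →  a_3 = 1
11 = 2·4 + 3   →  a_4 = 2
4 = 1·3 + 1   →  a_5 = 1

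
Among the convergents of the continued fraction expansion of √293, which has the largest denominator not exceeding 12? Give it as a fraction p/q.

√293 = [17; 8, 1, 1, 8, 34, …] (period length 5).
Convergents:
  p_0/q_0 = 17/1
  p_1/q_1 = 137/8
  p_2/q_2 = 154/9
  p_3/q_3 = 291/17
q_2 = 9 ≤ 12 < 17 = q_3, so the answer is 154/9.

154/9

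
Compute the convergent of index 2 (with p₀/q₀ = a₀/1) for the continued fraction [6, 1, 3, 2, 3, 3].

Using pₖ = aₖpₖ₋₁ + pₖ₋₂, qₖ = aₖqₖ₋₁ + qₖ₋₂ (with p₋₁=1, p₋₂=0, q₋₁=0, q₋₂=1):
  k=0: a=6, p=6, q=1
  k=1: a=1, p=7, q=1
  k=2: a=3, p=27, q=4

27/4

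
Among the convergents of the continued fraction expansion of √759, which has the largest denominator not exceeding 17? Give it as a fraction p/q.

√759 = [27; 1, 1, 4, 1, 1, 54, …] (period length 6).
Convergents:
  p_0/q_0 = 27/1
  p_1/q_1 = 28/1
  p_2/q_2 = 55/2
  p_3/q_3 = 248/9
  p_4/q_4 = 303/11
  p_5/q_5 = 551/20
q_4 = 11 ≤ 17 < 20 = q_5, so the answer is 303/11.

303/11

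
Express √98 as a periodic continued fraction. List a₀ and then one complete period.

a₀ = ⌊√98⌋ = 9.
With m₀=0, d₀=1 and mₖ₊₁ = dₖaₖ − mₖ, dₖ₊₁ = (n − mₖ₊₁²)/dₖ, aₖ₊₁ = ⌊(a₀+mₖ₊₁)/dₖ₊₁⌋:
  k=1: m=9, d=17, a=1
  k=2: m=8, d=2, a=8
  k=3: m=8, d=17, a=1
  k=4: m=9, d=1, a=18
d=1 and a=2a₀=18 at k=4, so the next step gives (m, d) = (9, 17) again — its k=1 value — and the period has length 4.

[9; 1, 8, 1, 18]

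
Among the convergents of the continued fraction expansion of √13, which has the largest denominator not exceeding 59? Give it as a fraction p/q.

137/38

√13 = [3; 1, 1, 1, 1, 6, …] (period length 5).
Convergents:
  p_0/q_0 = 3/1
  p_1/q_1 = 4/1
  p_2/q_2 = 7/2
  p_3/q_3 = 11/3
  p_4/q_4 = 18/5
  p_5/q_5 = 119/33
  p_6/q_6 = 137/38
  p_7/q_7 = 256/71
q_6 = 38 ≤ 59 < 71 = q_7, so the answer is 137/38.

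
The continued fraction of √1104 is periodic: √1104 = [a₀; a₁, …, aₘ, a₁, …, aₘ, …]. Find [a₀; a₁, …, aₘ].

[33; 4, 2, 2, 2, 4, 66]

a₀ = ⌊√1104⌋ = 33.
With m₀=0, d₀=1 and mₖ₊₁ = dₖaₖ − mₖ, dₖ₊₁ = (n − mₖ₊₁²)/dₖ, aₖ₊₁ = ⌊(a₀+mₖ₊₁)/dₖ₊₁⌋:
  k=1: m=33, d=15, a=4
  k=2: m=27, d=25, a=2
  k=3: m=23, d=23, a=2
  k=4: m=23, d=25, a=2
  k=5: m=27, d=15, a=4
  k=6: m=33, d=1, a=66
d=1 and a=2a₀=66 at k=6, so the next step gives (m, d) = (33, 15) again — its k=1 value — and the period has length 6.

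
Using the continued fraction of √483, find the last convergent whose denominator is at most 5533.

√483 = [21; 1, 42, …] (period length 2).
Convergents:
  p_0/q_0 = 21/1
  p_1/q_1 = 22/1
  p_2/q_2 = 945/43
  p_3/q_3 = 967/44
  p_4/q_4 = 41559/1891
  p_5/q_5 = 42526/1935
  p_6/q_6 = 1827651/83161
q_5 = 1935 ≤ 5533 < 83161 = q_6, so the answer is 42526/1935.

42526/1935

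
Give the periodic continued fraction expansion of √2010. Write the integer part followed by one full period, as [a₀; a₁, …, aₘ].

a₀ = ⌊√2010⌋ = 44.
With m₀=0, d₀=1 and mₖ₊₁ = dₖaₖ − mₖ, dₖ₊₁ = (n − mₖ₊₁²)/dₖ, aₖ₊₁ = ⌊(a₀+mₖ₊₁)/dₖ₊₁⌋:
  k=1: m=44, d=74, a=1
  k=2: m=30, d=15, a=4
  k=3: m=30, d=74, a=1
  k=4: m=44, d=1, a=88
d=1 and a=2a₀=88 at k=4, so the next step gives (m, d) = (44, 74) again — its k=1 value — and the period has length 4.

[44; 1, 4, 1, 88]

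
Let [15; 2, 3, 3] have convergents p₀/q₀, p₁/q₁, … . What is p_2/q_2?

Using pₖ = aₖpₖ₋₁ + pₖ₋₂, qₖ = aₖqₖ₋₁ + qₖ₋₂ (with p₋₁=1, p₋₂=0, q₋₁=0, q₋₂=1):
  k=0: a=15, p=15, q=1
  k=1: a=2, p=31, q=2
  k=2: a=3, p=108, q=7

108/7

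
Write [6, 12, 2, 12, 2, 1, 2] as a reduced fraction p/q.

15632/2571

Fold from the inside: start with 2/1.
  1 + 1/2 = 3/2
  2 + 2/3 = 8/3
  12 + 3/8 = 99/8
  2 + 8/99 = 206/99
  12 + 99/206 = 2571/206
  6 + 206/2571 = 15632/2571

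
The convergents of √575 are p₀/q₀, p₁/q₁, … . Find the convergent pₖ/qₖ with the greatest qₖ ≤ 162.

1151/48

√575 = [23; 1, 46, …] (period length 2).
Convergents:
  p_0/q_0 = 23/1
  p_1/q_1 = 24/1
  p_2/q_2 = 1127/47
  p_3/q_3 = 1151/48
  p_4/q_4 = 54073/2255
q_3 = 48 ≤ 162 < 2255 = q_4, so the answer is 1151/48.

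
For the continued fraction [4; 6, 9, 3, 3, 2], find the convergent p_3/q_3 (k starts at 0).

712/171

Using pₖ = aₖpₖ₋₁ + pₖ₋₂, qₖ = aₖqₖ₋₁ + qₖ₋₂ (with p₋₁=1, p₋₂=0, q₋₁=0, q₋₂=1):
  k=0: a=4, p=4, q=1
  k=1: a=6, p=25, q=6
  k=2: a=9, p=229, q=55
  k=3: a=3, p=712, q=171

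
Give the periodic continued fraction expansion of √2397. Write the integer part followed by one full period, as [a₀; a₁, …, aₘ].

a₀ = ⌊√2397⌋ = 48.
With m₀=0, d₀=1 and mₖ₊₁ = dₖaₖ − mₖ, dₖ₊₁ = (n − mₖ₊₁²)/dₖ, aₖ₊₁ = ⌊(a₀+mₖ₊₁)/dₖ₊₁⌋:
  k=1: m=48, d=93, a=1
  k=2: m=45, d=4, a=23
  k=3: m=47, d=47, a=2
  k=4: m=47, d=4, a=23
  k=5: m=45, d=93, a=1
  k=6: m=48, d=1, a=96
d=1 and a=2a₀=96 at k=6, so the next step gives (m, d) = (48, 93) again — its k=1 value — and the period has length 6.

[48; 1, 23, 2, 23, 1, 96]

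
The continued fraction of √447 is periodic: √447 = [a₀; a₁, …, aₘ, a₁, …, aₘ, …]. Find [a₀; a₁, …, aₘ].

[21; 7, 42]

a₀ = ⌊√447⌋ = 21.
With m₀=0, d₀=1 and mₖ₊₁ = dₖaₖ − mₖ, dₖ₊₁ = (n − mₖ₊₁²)/dₖ, aₖ₊₁ = ⌊(a₀+mₖ₊₁)/dₖ₊₁⌋:
  k=1: m=21, d=6, a=7
  k=2: m=21, d=1, a=42
d=1 and a=2a₀=42 at k=2, so the next step gives (m, d) = (21, 6) again — its k=1 value — and the period has length 2.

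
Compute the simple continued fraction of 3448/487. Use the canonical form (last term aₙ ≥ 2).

[7; 12, 2, 19]

3448 = 7·487 + 39
487 = 12·39 + 19
39 = 2·19 + 1
19 = 19·1 + 0  (stop)
So 3448/487 = [7; 12, 2, 19].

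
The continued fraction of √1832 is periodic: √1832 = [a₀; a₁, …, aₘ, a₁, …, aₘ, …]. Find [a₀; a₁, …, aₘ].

[42; 1, 4, 21, 4, 1, 84]

a₀ = ⌊√1832⌋ = 42.
With m₀=0, d₀=1 and mₖ₊₁ = dₖaₖ − mₖ, dₖ₊₁ = (n − mₖ₊₁²)/dₖ, aₖ₊₁ = ⌊(a₀+mₖ₊₁)/dₖ₊₁⌋:
  k=1: m=42, d=68, a=1
  k=2: m=26, d=17, a=4
  k=3: m=42, d=4, a=21
  k=4: m=42, d=17, a=4
  k=5: m=26, d=68, a=1
  k=6: m=42, d=1, a=84
d=1 and a=2a₀=84 at k=6, so the next step gives (m, d) = (42, 68) again — its k=1 value — and the period has length 6.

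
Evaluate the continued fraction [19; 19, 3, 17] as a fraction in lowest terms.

Using pₖ = aₖpₖ₋₁ + pₖ₋₂ and qₖ = aₖqₖ₋₁ + qₖ₋₂:
  k=0: a=19, p=19, q=1
  k=1: a=19, p=362, q=19
  k=2: a=3, p=1105, q=58
  k=3: a=17, p=19147, q=1005

19147/1005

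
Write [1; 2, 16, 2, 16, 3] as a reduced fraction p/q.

5096/3431

Using pₖ = aₖpₖ₋₁ + pₖ₋₂ and qₖ = aₖqₖ₋₁ + qₖ₋₂:
  k=0: a=1, p=1, q=1
  k=1: a=2, p=3, q=2
  k=2: a=16, p=49, q=33
  k=3: a=2, p=101, q=68
  k=4: a=16, p=1665, q=1121
  k=5: a=3, p=5096, q=3431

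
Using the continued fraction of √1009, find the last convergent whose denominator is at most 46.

√1009 = [31; 1, 3, 3, 1, 62, …] (period length 5).
Convergents:
  p_0/q_0 = 31/1
  p_1/q_1 = 32/1
  p_2/q_2 = 127/4
  p_3/q_3 = 413/13
  p_4/q_4 = 540/17
  p_5/q_5 = 33893/1067
q_4 = 17 ≤ 46 < 1067 = q_5, so the answer is 540/17.

540/17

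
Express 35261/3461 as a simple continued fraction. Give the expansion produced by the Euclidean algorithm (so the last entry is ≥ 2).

35261 = 10*3461 + 651
3461 = 5*651 + 206
651 = 3*206 + 33
206 = 6*33 + 8
33 = 4*8 + 1
8 = 8*1 + 0  (stop)
So 35261/3461 = [10; 5, 3, 6, 4, 8].

[10; 5, 3, 6, 4, 8]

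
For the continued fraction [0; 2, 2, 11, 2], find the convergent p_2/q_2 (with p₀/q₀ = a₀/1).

Using pₖ = aₖpₖ₋₁ + pₖ₋₂, qₖ = aₖqₖ₋₁ + qₖ₋₂ (with p₋₁=1, p₋₂=0, q₋₁=0, q₋₂=1):
  k=0: a=0, p=0, q=1
  k=1: a=2, p=1, q=2
  k=2: a=2, p=2, q=5

2/5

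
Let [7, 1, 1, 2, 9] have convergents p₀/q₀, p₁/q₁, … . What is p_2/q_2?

Using pₖ = aₖpₖ₋₁ + pₖ₋₂, qₖ = aₖqₖ₋₁ + qₖ₋₂ (with p₋₁=1, p₋₂=0, q₋₁=0, q₋₂=1):
  k=0: a=7, p=7, q=1
  k=1: a=1, p=8, q=1
  k=2: a=1, p=15, q=2

15/2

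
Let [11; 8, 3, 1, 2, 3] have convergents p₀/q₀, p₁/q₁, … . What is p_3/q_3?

367/33

Using pₖ = aₖpₖ₋₁ + pₖ₋₂, qₖ = aₖqₖ₋₁ + qₖ₋₂ (with p₋₁=1, p₋₂=0, q₋₁=0, q₋₂=1):
  k=0: a=11, p=11, q=1
  k=1: a=8, p=89, q=8
  k=2: a=3, p=278, q=25
  k=3: a=1, p=367, q=33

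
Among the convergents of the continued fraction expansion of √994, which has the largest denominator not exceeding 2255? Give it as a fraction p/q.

70969/2251

√994 = [31; 1, 1, 8, 1, 1, 62, …] (period length 6).
Convergents:
  p_0/q_0 = 31/1
  p_1/q_1 = 32/1
  p_2/q_2 = 63/2
  p_3/q_3 = 536/17
  p_4/q_4 = 599/19
  p_5/q_5 = 1135/36
  p_6/q_6 = 70969/2251
  p_7/q_7 = 72104/2287
q_6 = 2251 ≤ 2255 < 2287 = q_7, so the answer is 70969/2251.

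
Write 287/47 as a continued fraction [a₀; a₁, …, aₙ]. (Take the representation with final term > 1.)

287 = 6×47 + 5
47 = 9×5 + 2
5 = 2×2 + 1
2 = 2×1 + 0  (stop)
So 287/47 = [6; 9, 2, 2].

[6; 9, 2, 2]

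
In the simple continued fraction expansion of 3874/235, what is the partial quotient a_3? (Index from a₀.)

3874 = 16·235 + 114   →  a_0 = 16
235 = 2·114 + 7   →  a_1 = 2
114 = 16·7 + 2   →  a_2 = 16
7 = 3·2 + 1   →  a_3 = 3

3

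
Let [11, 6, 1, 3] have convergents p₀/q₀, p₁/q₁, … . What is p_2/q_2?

Using pₖ = aₖpₖ₋₁ + pₖ₋₂, qₖ = aₖqₖ₋₁ + qₖ₋₂ (with p₋₁=1, p₋₂=0, q₋₁=0, q₋₂=1):
  k=0: a=11, p=11, q=1
  k=1: a=6, p=67, q=6
  k=2: a=1, p=78, q=7

78/7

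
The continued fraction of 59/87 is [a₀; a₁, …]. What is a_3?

59 = 0·87 + 59   →  a_0 = 0
87 = 1·59 + 28   →  a_1 = 1
59 = 2·28 + 3   →  a_2 = 2
28 = 9·3 + 1   →  a_3 = 9

9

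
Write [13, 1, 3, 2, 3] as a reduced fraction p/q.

Using pₖ = aₖpₖ₋₁ + pₖ₋₂ and qₖ = aₖqₖ₋₁ + qₖ₋₂:
  k=0: a=13, p=13, q=1
  k=1: a=1, p=14, q=1
  k=2: a=3, p=55, q=4
  k=3: a=2, p=124, q=9
  k=4: a=3, p=427, q=31

427/31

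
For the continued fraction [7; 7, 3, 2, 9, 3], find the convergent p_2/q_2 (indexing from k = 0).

Using pₖ = aₖpₖ₋₁ + pₖ₋₂, qₖ = aₖqₖ₋₁ + qₖ₋₂ (with p₋₁=1, p₋₂=0, q₋₁=0, q₋₂=1):
  k=0: a=7, p=7, q=1
  k=1: a=7, p=50, q=7
  k=2: a=3, p=157, q=22

157/22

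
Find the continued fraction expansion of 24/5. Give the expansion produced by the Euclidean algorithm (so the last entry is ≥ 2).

[4; 1, 4]

24 = 4×5 + 4
5 = 1×4 + 1
4 = 4×1 + 0  (stop)
So 24/5 = [4; 1, 4].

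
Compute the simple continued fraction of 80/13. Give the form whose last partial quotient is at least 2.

80 = 6×13 + 2
13 = 6×2 + 1
2 = 2×1 + 0  (stop)
So 80/13 = [6; 6, 2].

[6; 6, 2]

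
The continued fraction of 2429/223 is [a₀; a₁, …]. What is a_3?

2429 = 10·223 + 199   →  a_0 = 10
223 = 1·199 + 24   →  a_1 = 1
199 = 8·24 + 7   →  a_2 = 8
24 = 3·7 + 3   →  a_3 = 3

3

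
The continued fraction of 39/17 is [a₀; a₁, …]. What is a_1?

3

39 = 2·17 + 5   →  a_0 = 2
17 = 3·5 + 2   →  a_1 = 3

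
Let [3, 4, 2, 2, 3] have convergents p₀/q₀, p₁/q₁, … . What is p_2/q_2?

Using pₖ = aₖpₖ₋₁ + pₖ₋₂, qₖ = aₖqₖ₋₁ + qₖ₋₂ (with p₋₁=1, p₋₂=0, q₋₁=0, q₋₂=1):
  k=0: a=3, p=3, q=1
  k=1: a=4, p=13, q=4
  k=2: a=2, p=29, q=9

29/9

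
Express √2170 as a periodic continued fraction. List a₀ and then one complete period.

a₀ = ⌊√2170⌋ = 46.

[46; 1, 1, 2, 1, 1, 92]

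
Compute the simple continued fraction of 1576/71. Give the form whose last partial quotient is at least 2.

[22; 5, 14]

1576 = 22×71 + 14
71 = 5×14 + 1
14 = 14×1 + 0  (stop)
So 1576/71 = [22; 5, 14].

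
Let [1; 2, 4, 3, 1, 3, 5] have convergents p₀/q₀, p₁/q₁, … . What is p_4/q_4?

Using pₖ = aₖpₖ₋₁ + pₖ₋₂, qₖ = aₖqₖ₋₁ + qₖ₋₂ (with p₋₁=1, p₋₂=0, q₋₁=0, q₋₂=1):
  k=0: a=1, p=1, q=1
  k=1: a=2, p=3, q=2
  k=2: a=4, p=13, q=9
  k=3: a=3, p=42, q=29
  k=4: a=1, p=55, q=38

55/38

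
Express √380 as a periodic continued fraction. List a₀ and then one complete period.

a₀ = ⌊√380⌋ = 19.
With m₀=0, d₀=1 and mₖ₊₁ = dₖaₖ − mₖ, dₖ₊₁ = (n − mₖ₊₁²)/dₖ, aₖ₊₁ = ⌊(a₀+mₖ₊₁)/dₖ₊₁⌋:
  k=1: m=19, d=19, a=2
  k=2: m=19, d=1, a=38
d=1 and a=2a₀=38 at k=2, so the next step gives (m, d) = (19, 19) again — its k=1 value — and the period has length 2.

[19; 2, 38]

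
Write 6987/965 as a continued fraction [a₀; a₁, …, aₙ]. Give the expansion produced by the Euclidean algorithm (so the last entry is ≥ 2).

[7; 4, 6, 3, 1, 2, 3]

6987 = 7·965 + 232
965 = 4·232 + 37
232 = 6·37 + 10
37 = 3·10 + 7
10 = 1·7 + 3
7 = 2·3 + 1
3 = 3·1 + 0  (stop)
So 6987/965 = [7; 4, 6, 3, 1, 2, 3].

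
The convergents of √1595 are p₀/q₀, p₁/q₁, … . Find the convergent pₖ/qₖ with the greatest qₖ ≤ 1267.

√1595 = [39; 1, 14, 1, 78, …] (period length 4).
Convergents:
  p_0/q_0 = 39/1
  p_1/q_1 = 40/1
  p_2/q_2 = 599/15
  p_3/q_3 = 639/16
  p_4/q_4 = 50441/1263
  p_5/q_5 = 51080/1279
q_4 = 1263 ≤ 1267 < 1279 = q_5, so the answer is 50441/1263.

50441/1263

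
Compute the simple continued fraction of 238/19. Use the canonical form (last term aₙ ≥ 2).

238 = 12*19 + 10
19 = 1*10 + 9
10 = 1*9 + 1
9 = 9*1 + 0  (stop)
So 238/19 = [12; 1, 1, 9].

[12; 1, 1, 9]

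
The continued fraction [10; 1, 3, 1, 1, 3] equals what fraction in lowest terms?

Using pₖ = aₖpₖ₋₁ + pₖ₋₂ and qₖ = aₖqₖ₋₁ + qₖ₋₂:
  k=0: a=10, p=10, q=1
  k=1: a=1, p=11, q=1
  k=2: a=3, p=43, q=4
  k=3: a=1, p=54, q=5
  k=4: a=1, p=97, q=9
  k=5: a=3, p=345, q=32

345/32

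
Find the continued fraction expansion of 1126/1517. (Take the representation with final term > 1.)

[0; 1, 2, 1, 7, 3, 7, 2]

1126 = 0·1517 + 1126
1517 = 1·1126 + 391
1126 = 2·391 + 344
391 = 1·344 + 47
344 = 7·47 + 15
47 = 3·15 + 2
15 = 7·2 + 1
2 = 2·1 + 0  (stop)
So 1126/1517 = [0; 1, 2, 1, 7, 3, 7, 2].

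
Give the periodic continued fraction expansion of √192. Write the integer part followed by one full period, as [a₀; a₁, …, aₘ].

[13; 1, 5, 1, 26]

a₀ = ⌊√192⌋ = 13.
With m₀=0, d₀=1 and mₖ₊₁ = dₖaₖ − mₖ, dₖ₊₁ = (n − mₖ₊₁²)/dₖ, aₖ₊₁ = ⌊(a₀+mₖ₊₁)/dₖ₊₁⌋:
  k=1: m=13, d=23, a=1
  k=2: m=10, d=4, a=5
  k=3: m=10, d=23, a=1
  k=4: m=13, d=1, a=26
d=1 and a=2a₀=26 at k=4, so the next step gives (m, d) = (13, 23) again — its k=1 value — and the period has length 4.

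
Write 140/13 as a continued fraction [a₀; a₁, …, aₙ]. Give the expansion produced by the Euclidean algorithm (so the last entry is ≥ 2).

[10; 1, 3, 3]

140 = 10*13 + 10
13 = 1*10 + 3
10 = 3*3 + 1
3 = 3*1 + 0  (stop)
So 140/13 = [10; 1, 3, 3].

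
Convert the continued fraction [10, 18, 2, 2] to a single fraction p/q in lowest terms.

Using pₖ = aₖpₖ₋₁ + pₖ₋₂ and qₖ = aₖqₖ₋₁ + qₖ₋₂:
  k=0: a=10, p=10, q=1
  k=1: a=18, p=181, q=18
  k=2: a=2, p=372, q=37
  k=3: a=2, p=925, q=92

925/92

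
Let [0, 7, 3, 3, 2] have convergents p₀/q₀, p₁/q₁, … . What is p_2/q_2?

3/22

Using pₖ = aₖpₖ₋₁ + pₖ₋₂, qₖ = aₖqₖ₋₁ + qₖ₋₂ (with p₋₁=1, p₋₂=0, q₋₁=0, q₋₂=1):
  k=0: a=0, p=0, q=1
  k=1: a=7, p=1, q=7
  k=2: a=3, p=3, q=22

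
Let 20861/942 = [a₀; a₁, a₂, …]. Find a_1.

6

20861 = 22·942 + 137   →  a_0 = 22
942 = 6·137 + 120   →  a_1 = 6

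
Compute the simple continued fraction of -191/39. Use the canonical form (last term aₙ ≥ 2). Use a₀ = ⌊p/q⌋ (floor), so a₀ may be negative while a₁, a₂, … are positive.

-191 = -5·39 + 4
39 = 9·4 + 3
4 = 1·3 + 1
3 = 3·1 + 0  (stop)
So -191/39 = [-5; 9, 1, 3].

[-5; 9, 1, 3]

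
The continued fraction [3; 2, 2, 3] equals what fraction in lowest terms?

58/17

Using pₖ = aₖpₖ₋₁ + pₖ₋₂ and qₖ = aₖqₖ₋₁ + qₖ₋₂:
  k=0: a=3, p=3, q=1
  k=1: a=2, p=7, q=2
  k=2: a=2, p=17, q=5
  k=3: a=3, p=58, q=17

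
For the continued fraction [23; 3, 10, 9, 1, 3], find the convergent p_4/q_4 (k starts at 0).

7300/313

Using pₖ = aₖpₖ₋₁ + pₖ₋₂, qₖ = aₖqₖ₋₁ + qₖ₋₂ (with p₋₁=1, p₋₂=0, q₋₁=0, q₋₂=1):
  k=0: a=23, p=23, q=1
  k=1: a=3, p=70, q=3
  k=2: a=10, p=723, q=31
  k=3: a=9, p=6577, q=282
  k=4: a=1, p=7300, q=313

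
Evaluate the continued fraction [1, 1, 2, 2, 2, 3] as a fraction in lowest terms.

Using pₖ = aₖpₖ₋₁ + pₖ₋₂ and qₖ = aₖqₖ₋₁ + qₖ₋₂:
  k=0: a=1, p=1, q=1
  k=1: a=1, p=2, q=1
  k=2: a=2, p=5, q=3
  k=3: a=2, p=12, q=7
  k=4: a=2, p=29, q=17
  k=5: a=3, p=99, q=58

99/58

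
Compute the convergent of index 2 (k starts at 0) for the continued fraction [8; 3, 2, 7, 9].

Using pₖ = aₖpₖ₋₁ + pₖ₋₂, qₖ = aₖqₖ₋₁ + qₖ₋₂ (with p₋₁=1, p₋₂=0, q₋₁=0, q₋₂=1):
  k=0: a=8, p=8, q=1
  k=1: a=3, p=25, q=3
  k=2: a=2, p=58, q=7

58/7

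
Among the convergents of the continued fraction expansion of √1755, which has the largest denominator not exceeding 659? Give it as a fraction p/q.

10934/261

√1755 = [41; 1, 8, 3, 8, 1, 82, …] (period length 6).
Convergents:
  p_0/q_0 = 41/1
  p_1/q_1 = 42/1
  p_2/q_2 = 377/9
  p_3/q_3 = 1173/28
  p_4/q_4 = 9761/233
  p_5/q_5 = 10934/261
  p_6/q_6 = 906349/21635
q_5 = 261 ≤ 659 < 21635 = q_6, so the answer is 10934/261.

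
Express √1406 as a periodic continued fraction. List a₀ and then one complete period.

[37; 2, 74]

a₀ = ⌊√1406⌋ = 37.
With m₀=0, d₀=1 and mₖ₊₁ = dₖaₖ − mₖ, dₖ₊₁ = (n − mₖ₊₁²)/dₖ, aₖ₊₁ = ⌊(a₀+mₖ₊₁)/dₖ₊₁⌋:
  k=1: m=37, d=37, a=2
  k=2: m=37, d=1, a=74
d=1 and a=2a₀=74 at k=2, so the next step gives (m, d) = (37, 37) again — its k=1 value — and the period has length 2.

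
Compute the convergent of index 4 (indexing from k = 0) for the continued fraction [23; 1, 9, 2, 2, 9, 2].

1243/52

Using pₖ = aₖpₖ₋₁ + pₖ₋₂, qₖ = aₖqₖ₋₁ + qₖ₋₂ (with p₋₁=1, p₋₂=0, q₋₁=0, q₋₂=1):
  k=0: a=23, p=23, q=1
  k=1: a=1, p=24, q=1
  k=2: a=9, p=239, q=10
  k=3: a=2, p=502, q=21
  k=4: a=2, p=1243, q=52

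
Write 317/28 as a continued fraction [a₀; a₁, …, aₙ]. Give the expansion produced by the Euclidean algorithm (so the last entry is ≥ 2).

317 = 11·28 + 9
28 = 3·9 + 1
9 = 9·1 + 0  (stop)
So 317/28 = [11; 3, 9].

[11; 3, 9]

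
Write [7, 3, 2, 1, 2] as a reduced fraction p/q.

197/27

Using pₖ = aₖpₖ₋₁ + pₖ₋₂ and qₖ = aₖqₖ₋₁ + qₖ₋₂:
  k=0: a=7, p=7, q=1
  k=1: a=3, p=22, q=3
  k=2: a=2, p=51, q=7
  k=3: a=1, p=73, q=10
  k=4: a=2, p=197, q=27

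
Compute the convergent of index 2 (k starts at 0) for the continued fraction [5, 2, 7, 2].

Using pₖ = aₖpₖ₋₁ + pₖ₋₂, qₖ = aₖqₖ₋₁ + qₖ₋₂ (with p₋₁=1, p₋₂=0, q₋₁=0, q₋₂=1):
  k=0: a=5, p=5, q=1
  k=1: a=2, p=11, q=2
  k=2: a=7, p=82, q=15

82/15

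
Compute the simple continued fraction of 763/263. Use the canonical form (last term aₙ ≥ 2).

763 = 2·263 + 237
263 = 1·237 + 26
237 = 9·26 + 3
26 = 8·3 + 2
3 = 1·2 + 1
2 = 2·1 + 0  (stop)
So 763/263 = [2; 1, 9, 8, 1, 2].

[2; 1, 9, 8, 1, 2]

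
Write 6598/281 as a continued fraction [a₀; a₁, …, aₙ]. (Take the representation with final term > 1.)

6598 = 23·281 + 135
281 = 2·135 + 11
135 = 12·11 + 3
11 = 3·3 + 2
3 = 1·2 + 1
2 = 2·1 + 0  (stop)
So 6598/281 = [23; 2, 12, 3, 1, 2].

[23; 2, 12, 3, 1, 2]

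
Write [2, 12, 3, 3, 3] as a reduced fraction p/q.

845/406

Fold from the inside: start with 3/1.
  3 + 1/3 = 10/3
  3 + 3/10 = 33/10
  12 + 10/33 = 406/33
  2 + 33/406 = 845/406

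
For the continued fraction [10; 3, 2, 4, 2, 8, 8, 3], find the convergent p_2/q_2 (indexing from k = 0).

Using pₖ = aₖpₖ₋₁ + pₖ₋₂, qₖ = aₖqₖ₋₁ + qₖ₋₂ (with p₋₁=1, p₋₂=0, q₋₁=0, q₋₂=1):
  k=0: a=10, p=10, q=1
  k=1: a=3, p=31, q=3
  k=2: a=2, p=72, q=7

72/7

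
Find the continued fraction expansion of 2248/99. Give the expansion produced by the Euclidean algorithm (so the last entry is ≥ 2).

[22; 1, 2, 2, 2, 2, 2]

2248 = 22·99 + 70
99 = 1·70 + 29
70 = 2·29 + 12
29 = 2·12 + 5
12 = 2·5 + 2
5 = 2·2 + 1
2 = 2·1 + 0  (stop)
So 2248/99 = [22; 1, 2, 2, 2, 2, 2].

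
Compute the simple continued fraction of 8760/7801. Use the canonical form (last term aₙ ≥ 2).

[1; 8, 7, 2, 3, 3, 2, 2]

8760 = 1·7801 + 959
7801 = 8·959 + 129
959 = 7·129 + 56
129 = 2·56 + 17
56 = 3·17 + 5
17 = 3·5 + 2
5 = 2·2 + 1
2 = 2·1 + 0  (stop)
So 8760/7801 = [1; 8, 7, 2, 3, 3, 2, 2].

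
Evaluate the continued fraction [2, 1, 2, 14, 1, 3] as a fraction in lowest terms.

484/181

Fold from the inside: start with 3/1.
  1 + 1/3 = 4/3
  14 + 3/4 = 59/4
  2 + 4/59 = 122/59
  1 + 59/122 = 181/122
  2 + 122/181 = 484/181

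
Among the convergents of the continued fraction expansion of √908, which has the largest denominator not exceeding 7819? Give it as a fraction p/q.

102151/3390

√908 = [30; 7, 1, 1, 14, 1, 1, 7, 60, …] (period length 8).
Convergents:
  p_0/q_0 = 30/1
  p_1/q_1 = 211/7
  p_2/q_2 = 241/8
  p_3/q_3 = 452/15
  p_4/q_4 = 6569/218
  p_5/q_5 = 7021/233
  p_6/q_6 = 13590/451
  p_7/q_7 = 102151/3390
  p_8/q_8 = 6142650/203851
q_7 = 3390 ≤ 7819 < 203851 = q_8, so the answer is 102151/3390.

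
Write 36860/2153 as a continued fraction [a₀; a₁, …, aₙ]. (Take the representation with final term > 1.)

36860 = 17·2153 + 259
2153 = 8·259 + 81
259 = 3·81 + 16
81 = 5·16 + 1
16 = 16·1 + 0  (stop)
So 36860/2153 = [17; 8, 3, 5, 16].

[17; 8, 3, 5, 16]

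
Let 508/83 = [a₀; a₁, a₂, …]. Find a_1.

508 = 6·83 + 10   →  a_0 = 6
83 = 8·10 + 3   →  a_1 = 8

8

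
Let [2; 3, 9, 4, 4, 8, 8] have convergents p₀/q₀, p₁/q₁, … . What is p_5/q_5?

9331/4019

Using pₖ = aₖpₖ₋₁ + pₖ₋₂, qₖ = aₖqₖ₋₁ + qₖ₋₂ (with p₋₁=1, p₋₂=0, q₋₁=0, q₋₂=1):
  k=0: a=2, p=2, q=1
  k=1: a=3, p=7, q=3
  k=2: a=9, p=65, q=28
  k=3: a=4, p=267, q=115
  k=4: a=4, p=1133, q=488
  k=5: a=8, p=9331, q=4019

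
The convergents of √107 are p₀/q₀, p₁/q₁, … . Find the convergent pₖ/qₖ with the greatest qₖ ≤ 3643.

√107 = [10; 2, 1, 9, 1, 2, 20, …] (period length 6).
Convergents:
  p_0/q_0 = 10/1
  p_1/q_1 = 21/2
  p_2/q_2 = 31/3
  p_3/q_3 = 300/29
  p_4/q_4 = 331/32
  p_5/q_5 = 962/93
  p_6/q_6 = 19571/1892
  p_7/q_7 = 40104/3877
q_6 = 1892 ≤ 3643 < 3877 = q_7, so the answer is 19571/1892.

19571/1892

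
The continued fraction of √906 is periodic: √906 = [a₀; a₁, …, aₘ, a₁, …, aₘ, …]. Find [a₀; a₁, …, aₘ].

a₀ = ⌊√906⌋ = 30.
With m₀=0, d₀=1 and mₖ₊₁ = dₖaₖ − mₖ, dₖ₊₁ = (n − mₖ₊₁²)/dₖ, aₖ₊₁ = ⌊(a₀+mₖ₊₁)/dₖ₊₁⌋:
  k=1: m=30, d=6, a=10
  k=2: m=30, d=1, a=60
d=1 and a=2a₀=60 at k=2, so the next step gives (m, d) = (30, 6) again — its k=1 value — and the period has length 2.

[30; 10, 60]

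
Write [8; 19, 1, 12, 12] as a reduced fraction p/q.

Fold from the inside: start with 12/1.
  12 + 1/12 = 145/12
  1 + 12/145 = 157/145
  19 + 145/157 = 3128/157
  8 + 157/3128 = 25181/3128

25181/3128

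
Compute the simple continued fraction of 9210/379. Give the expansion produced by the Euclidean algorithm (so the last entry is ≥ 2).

[24; 3, 3, 12, 3]

9210 = 24×379 + 114
379 = 3×114 + 37
114 = 3×37 + 3
37 = 12×3 + 1
3 = 3×1 + 0  (stop)
So 9210/379 = [24; 3, 3, 12, 3].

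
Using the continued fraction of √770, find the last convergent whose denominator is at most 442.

6188/223

√770 = [27; 1, 2, 1, 54, …] (period length 4).
Convergents:
  p_0/q_0 = 27/1
  p_1/q_1 = 28/1
  p_2/q_2 = 83/3
  p_3/q_3 = 111/4
  p_4/q_4 = 6077/219
  p_5/q_5 = 6188/223
  p_6/q_6 = 18453/665
q_5 = 223 ≤ 442 < 665 = q_6, so the answer is 6188/223.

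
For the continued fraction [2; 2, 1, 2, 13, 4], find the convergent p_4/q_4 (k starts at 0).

254/107

Using pₖ = aₖpₖ₋₁ + pₖ₋₂, qₖ = aₖqₖ₋₁ + qₖ₋₂ (with p₋₁=1, p₋₂=0, q₋₁=0, q₋₂=1):
  k=0: a=2, p=2, q=1
  k=1: a=2, p=5, q=2
  k=2: a=1, p=7, q=3
  k=3: a=2, p=19, q=8
  k=4: a=13, p=254, q=107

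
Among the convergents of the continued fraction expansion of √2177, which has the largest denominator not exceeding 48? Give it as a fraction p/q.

1913/41

√2177 = [46; 1, 1, 1, 12, 1, 1, 1, 92, …] (period length 8).
Convergents:
  p_0/q_0 = 46/1
  p_1/q_1 = 47/1
  p_2/q_2 = 93/2
  p_3/q_3 = 140/3
  p_4/q_4 = 1773/38
  p_5/q_5 = 1913/41
  p_6/q_6 = 3686/79
q_5 = 41 ≤ 48 < 79 = q_6, so the answer is 1913/41.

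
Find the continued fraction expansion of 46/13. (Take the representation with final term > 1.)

[3; 1, 1, 6]

46 = 3*13 + 7
13 = 1*7 + 6
7 = 1*6 + 1
6 = 6*1 + 0  (stop)
So 46/13 = [3; 1, 1, 6].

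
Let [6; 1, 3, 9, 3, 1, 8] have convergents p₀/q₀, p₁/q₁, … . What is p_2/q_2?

27/4

Using pₖ = aₖpₖ₋₁ + pₖ₋₂, qₖ = aₖqₖ₋₁ + qₖ₋₂ (with p₋₁=1, p₋₂=0, q₋₁=0, q₋₂=1):
  k=0: a=6, p=6, q=1
  k=1: a=1, p=7, q=1
  k=2: a=3, p=27, q=4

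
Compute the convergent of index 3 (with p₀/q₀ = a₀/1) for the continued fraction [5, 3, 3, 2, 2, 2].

122/23

Using pₖ = aₖpₖ₋₁ + pₖ₋₂, qₖ = aₖqₖ₋₁ + qₖ₋₂ (with p₋₁=1, p₋₂=0, q₋₁=0, q₋₂=1):
  k=0: a=5, p=5, q=1
  k=1: a=3, p=16, q=3
  k=2: a=3, p=53, q=10
  k=3: a=2, p=122, q=23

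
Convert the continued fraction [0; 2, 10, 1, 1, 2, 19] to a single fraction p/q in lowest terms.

1028/2153

Fold from the inside: start with 19/1.
  2 + 1/19 = 39/19
  1 + 19/39 = 58/39
  1 + 39/58 = 97/58
  10 + 58/97 = 1028/97
  2 + 97/1028 = 2153/1028
  0 + 1028/2153 = 1028/2153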